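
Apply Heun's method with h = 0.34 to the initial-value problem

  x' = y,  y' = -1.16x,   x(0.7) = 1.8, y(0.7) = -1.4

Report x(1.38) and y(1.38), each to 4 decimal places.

Heun on (x,y): k1 = f(t_n, state_n); k2 = f(t_n + h, state_n + h·k1); state_{n+1} = state_n + (h/2)·(k1 + k2).
0.700000: (1.800000, -1.400000)
  k1 = (-1.400000, -2.088000)
  predictor → (1.324000, -2.109920)
  k2 = (-2.109920, -1.535840)
  → (1.203314, -2.016053)
1.040000: (1.203314, -2.016053)
  k1 = (-2.016053, -1.395844)
  predictor → (0.517856, -2.490640)
  k2 = (-2.490640, -0.600713)
  → (0.437176, -2.355467)
(x(1.38), y(1.38)) ≈ (0.4372, -2.3555)

0.4372, -2.3555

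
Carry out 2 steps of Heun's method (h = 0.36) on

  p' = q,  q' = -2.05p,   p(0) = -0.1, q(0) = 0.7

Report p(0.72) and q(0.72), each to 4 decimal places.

0.3884, 0.4684

Heun on (p,q): k1 = f(t_n, state_n); k2 = f(t_n + h, state_n + h·k1); state_{n+1} = state_n + (h/2)·(k1 + k2).
0.000000: (-0.100000, 0.700000)
  k1 = (0.700000, 0.205000)
  predictor → (0.152000, 0.773800)
  k2 = (0.773800, -0.311600)
  → (0.165284, 0.680812)
0.360000: (0.165284, 0.680812)
  k1 = (0.680812, -0.338832)
  predictor → (0.410376, 0.558832)
  k2 = (0.558832, -0.841271)
  → (0.388420, 0.468393)
(p(0.72), q(0.72)) ≈ (0.3884, 0.4684)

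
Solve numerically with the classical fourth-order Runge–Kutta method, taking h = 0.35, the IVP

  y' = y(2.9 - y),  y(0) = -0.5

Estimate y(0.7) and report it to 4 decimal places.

RK4: k1 = f(s_n, y_n); k2 = f(s_n + h/2, y_n + (h/2)·k1); k3 = f(s_n + h/2, y_n + (h/2)·k2); k4 = f(s_n + h, y_n + h·k3); y_{n+1} = y_n + (h/6)·(k1 + 2k2 + 2k3 + k4).
s=0.000000, y=-0.500000:
  k1 = f(0.000000, -0.500000) = -1.700000
  k2 = f(0.175000, -0.797500) = -2.948756
  k3 = f(0.175000, -1.016032) = -3.978816
  k4 = f(0.350000, -1.892585) = -9.070377
  y ← -0.500000 + (0.35/6)·(k1 + 2k2 + 2k3 + k4) = -1.936489
s=0.350000, y=-1.936489:
  k1 = f(0.350000, -1.936489) = -9.365806
  k2 = f(0.525000, -3.575505) = -23.153198
  k3 = f(0.525000, -5.988298) = -53.225782
  k4 = f(0.700000, -20.565513) = -482.580294
  y ← -1.936489 + (0.35/6)·(k1 + 2k2 + 2k3 + k4) = -39.544226
y(0.7) ≈ -39.5442

-39.5442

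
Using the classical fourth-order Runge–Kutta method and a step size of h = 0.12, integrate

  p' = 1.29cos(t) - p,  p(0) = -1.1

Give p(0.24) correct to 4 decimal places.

RK4: k1 = f(t_n, p_n); k2 = f(t_n + h/2, p_n + (h/2)·k1); k3 = f(t_n + h/2, p_n + (h/2)·k2); k4 = f(t_n + h, p_n + h·k3); p_{n+1} = p_n + (h/6)·(k1 + 2k2 + 2k3 + k4).
t=0.000000, p=-1.100000:
  k1 = f(0.000000, -1.100000) = 2.390000
  k2 = f(0.060000, -0.956600) = 2.244279
  k3 = f(0.060000, -0.965343) = 2.253022
  k4 = f(0.120000, -0.829637) = 2.110361
  p ← -1.100000 + (0.12/6)·(k1 + 2k2 + 2k3 + k4) = -0.830101
t=0.120000, p=-0.830101:
  k1 = f(0.120000, -0.830101) = 2.110824
  k2 = f(0.180000, -0.703451) = 1.972610
  k3 = f(0.180000, -0.711744) = 1.980903
  k4 = f(0.240000, -0.592392) = 1.845418
  p ← -0.830101 + (0.12/6)·(k1 + 2k2 + 2k3 + k4) = -0.592835
p(0.24) ≈ -0.5928

-0.5928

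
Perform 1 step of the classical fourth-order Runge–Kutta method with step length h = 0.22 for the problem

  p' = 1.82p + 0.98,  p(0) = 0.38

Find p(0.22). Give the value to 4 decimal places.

RK4: k1 = f(x_n, p_n); k2 = f(x_n + h/2, p_n + (h/2)·k1); k3 = f(x_n + h/2, p_n + (h/2)·k2); k4 = f(x_n + h, p_n + h·k3); p_{n+1} = p_n + (h/6)·(k1 + 2k2 + 2k3 + k4).
x=0.000000, p=0.380000:
  k1 = f(0.000000, 0.380000) = 1.671600
  k2 = f(0.110000, 0.563876) = 2.006254
  k3 = f(0.110000, 0.600688) = 2.073252
  k4 = f(0.220000, 0.836115) = 2.501730
  p ← 0.380000 + (0.22/6)·(k1 + 2k2 + 2k3 + k4) = 0.832186
p(0.22) ≈ 0.8322

0.8322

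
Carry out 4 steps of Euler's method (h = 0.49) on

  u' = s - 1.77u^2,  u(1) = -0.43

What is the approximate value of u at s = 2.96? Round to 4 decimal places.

1.0972

Euler: u_{n+1} = u_n + h·f(s_n, u_n).
s=1.000000, u=-0.430000: f=0.672727 → u ← -0.430000 + 0.49·0.672727 = -0.100364
s=1.490000, u=-0.100364: f=1.472171 → u ← -0.100364 + 0.49·1.472171 = 0.621000
s=1.980000, u=0.621000: f=1.297415 → u ← 0.621000 + 0.49·1.297415 = 1.256734
s=2.470000, u=1.256734: f=-0.325501 → u ← 1.256734 + 0.49·(-0.325501) = 1.097238
u(2.96) ≈ 1.0972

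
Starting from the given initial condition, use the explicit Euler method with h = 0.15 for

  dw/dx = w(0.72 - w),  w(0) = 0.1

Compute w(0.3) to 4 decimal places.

0.1193

Euler: w_{n+1} = w_n + h·f(x_n, w_n).
x=0.000000, w=0.100000: f=0.062000 → w ← 0.100000 + 0.15·0.062000 = 0.109300
x=0.150000, w=0.109300: f=0.066750 → w ← 0.109300 + 0.15·0.066750 = 0.119312
w(0.3) ≈ 0.1193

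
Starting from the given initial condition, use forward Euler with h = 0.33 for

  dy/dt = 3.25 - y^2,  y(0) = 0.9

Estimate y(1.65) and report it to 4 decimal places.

1.8027

Euler: y_{n+1} = y_n + h·f(t_n, y_n).
t=0.000000, y=0.900000: f=2.440000 → y ← 0.900000 + 0.33·2.440000 = 1.705200
t=0.330000, y=1.705200: f=0.342293 → y ← 1.705200 + 0.33·0.342293 = 1.818157
t=0.660000, y=1.818157: f=-0.055694 → y ← 1.818157 + 0.33·(-0.055694) = 1.799778
t=0.990000, y=1.799778: f=0.010800 → y ← 1.799778 + 0.33·0.010800 = 1.803342
t=1.320000, y=1.803342: f=-0.002042 → y ← 1.803342 + 0.33·(-0.002042) = 1.802668
y(1.65) ≈ 1.8027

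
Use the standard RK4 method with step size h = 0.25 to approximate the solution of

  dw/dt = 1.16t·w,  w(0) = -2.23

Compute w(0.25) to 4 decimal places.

-2.3123

RK4: k1 = f(t_n, w_n); k2 = f(t_n + h/2, w_n + (h/2)·k1); k3 = f(t_n + h/2, w_n + (h/2)·k2); k4 = f(t_n + h, w_n + h·k3); w_{n+1} = w_n + (h/6)·(k1 + 2k2 + 2k3 + k4).
t=0.000000, w=-2.230000:
  k1 = f(0.000000, -2.230000) = 0.000000
  k2 = f(0.125000, -2.230000) = -0.323350
  k3 = f(0.125000, -2.270419) = -0.329211
  k4 = f(0.250000, -2.312303) = -0.670568
  w ← -2.230000 + (0.25/6)·(k1 + 2k2 + 2k3 + k4) = -2.312320
w(0.25) ≈ -2.3123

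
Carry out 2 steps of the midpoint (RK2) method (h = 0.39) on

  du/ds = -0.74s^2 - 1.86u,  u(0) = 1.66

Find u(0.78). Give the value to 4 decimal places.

Midpoint: k1 = f(s_n, u_n); k2 = f(s_n + h/2, u_n + (h/2)·k1); u_{n+1} = u_n + h·k2.
s=0.000000, u=1.660000:
  k1 = f(0.000000, 1.660000) = -3.087600
  k2 = f(0.195000, 1.057918) = -1.995866
  u ← 1.660000 + 0.39·(-1.995866) = 0.881612
s=0.390000, u=0.881612:
  k1 = f(0.390000, 0.881612) = -1.752353
  k2 = f(0.585000, 0.539903) = -1.257467
  u ← 0.881612 + 0.39·(-1.257467) = 0.391200
u(0.78) ≈ 0.3912

0.3912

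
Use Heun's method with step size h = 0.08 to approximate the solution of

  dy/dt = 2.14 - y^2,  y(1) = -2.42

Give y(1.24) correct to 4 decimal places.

Heun: k1 = f(t_n, y_n); k2 = f(t_n + h, y_n + h·k1); y_{n+1} = y_n + (h/2)·(k1 + k2).
t=1.000000, y=-2.420000:
  k1 = f(1.000000, -2.420000) = -3.716400
  k2 = f(1.080000, -2.717312) = -5.243785
  y ← -2.420000 + (0.08/2)·(-3.716400 + (-5.243785)) = -2.778407
t=1.080000, y=-2.778407:
  k1 = f(1.080000, -2.778407) = -5.579548
  k2 = f(1.160000, -3.224771) = -8.259149
  y ← -2.778407 + (0.08/2)·(-5.579548 + (-8.259149)) = -3.331955
t=1.160000, y=-3.331955:
  k1 = f(1.160000, -3.331955) = -8.961926
  k2 = f(1.240000, -4.048909) = -14.253667
  y ← -3.331955 + (0.08/2)·(-8.961926 + (-14.253667)) = -4.260579
y(1.24) ≈ -4.2606

-4.2606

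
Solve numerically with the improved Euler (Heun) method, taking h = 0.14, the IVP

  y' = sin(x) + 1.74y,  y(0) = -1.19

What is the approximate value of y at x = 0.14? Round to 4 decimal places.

Heun: k1 = f(x_n, y_n); k2 = f(x_n + h, y_n + h·k1); y_{n+1} = y_n + (h/2)·(k1 + k2).
x=0.000000, y=-1.190000:
  k1 = f(0.000000, -1.190000) = -2.070600
  k2 = f(0.140000, -1.479884) = -2.435455
  y ← -1.190000 + (0.14/2)·(-2.070600 + (-2.435455)) = -1.505424
y(0.14) ≈ -1.5054

-1.5054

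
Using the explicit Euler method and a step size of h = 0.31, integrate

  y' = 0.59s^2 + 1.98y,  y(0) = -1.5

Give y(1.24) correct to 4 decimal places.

Euler: y_{n+1} = y_n + h·f(s_n, y_n).
s=0.000000, y=-1.500000: f=-2.970000 → y ← -1.500000 + 0.31·(-2.970000) = -2.420700
s=0.310000, y=-2.420700: f=-4.736287 → y ← -2.420700 + 0.31·(-4.736287) = -3.888949
s=0.620000, y=-3.888949: f=-7.473323 → y ← -3.888949 + 0.31·(-7.473323) = -6.205679
s=0.930000, y=-6.205679: f=-11.776954 → y ← -6.205679 + 0.31·(-11.776954) = -9.856535
y(1.24) ≈ -9.8565

-9.8565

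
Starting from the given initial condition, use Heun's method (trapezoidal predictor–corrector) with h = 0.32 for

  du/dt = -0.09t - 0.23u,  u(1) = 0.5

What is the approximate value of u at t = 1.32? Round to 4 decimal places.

0.4322

Heun: k1 = f(t_n, u_n); k2 = f(t_n + h, u_n + h·k1); u_{n+1} = u_n + (h/2)·(k1 + k2).
t=1.000000, u=0.500000:
  k1 = f(1.000000, 0.500000) = -0.205000
  k2 = f(1.320000, 0.434400) = -0.218712
  u ← 0.500000 + (0.32/2)·(-0.205000 + (-0.218712)) = 0.432206
u(1.32) ≈ 0.4322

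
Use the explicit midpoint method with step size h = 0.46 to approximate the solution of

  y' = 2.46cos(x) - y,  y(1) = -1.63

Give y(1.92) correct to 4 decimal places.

Midpoint: k1 = f(x_n, y_n); k2 = f(x_n + h/2, y_n + (h/2)·k1); y_{n+1} = y_n + h·k2.
x=1.000000, y=-1.630000:
  k1 = f(1.000000, -1.630000) = 2.959144
  k2 = f(1.230000, -0.949397) = 1.771622
  y ← -1.630000 + 0.46·1.771622 = -0.815054
x=1.460000, y=-0.815054:
  k1 = f(1.460000, -0.815054) = 1.087056
  k2 = f(1.690000, -0.565031) = 0.272484
  y ← -0.815054 + 0.46·0.272484 = -0.689711
y(1.92) ≈ -0.6897

-0.6897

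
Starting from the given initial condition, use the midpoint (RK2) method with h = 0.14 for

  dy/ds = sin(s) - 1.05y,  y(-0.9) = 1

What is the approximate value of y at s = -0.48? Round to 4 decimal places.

0.4354

Midpoint: k1 = f(s_n, y_n); k2 = f(s_n + h/2, y_n + (h/2)·k1); y_{n+1} = y_n + h·k2.
s=-0.900000, y=1.000000:
  k1 = f(-0.900000, 1.000000) = -1.833327
  k2 = f(-0.830000, 0.871667) = -1.653182
  y ← 1.000000 + 0.14·(-1.653182) = 0.768555
s=-0.760000, y=0.768555:
  k1 = f(-0.760000, 0.768555) = -1.495904
  k2 = f(-0.690000, 0.663841) = -1.333571
  y ← 0.768555 + 0.14·(-1.333571) = 0.581855
s=-0.620000, y=0.581855:
  k1 = f(-0.620000, 0.581855) = -1.191983
  k2 = f(-0.550000, 0.498416) = -1.046024
  y ← 0.581855 + 0.14·(-1.046024) = 0.435411
y(-0.48) ≈ 0.4354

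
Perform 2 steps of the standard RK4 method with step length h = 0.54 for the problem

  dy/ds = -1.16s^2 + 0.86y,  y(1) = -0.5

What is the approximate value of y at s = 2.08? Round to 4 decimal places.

-5.8436

RK4: k1 = f(s_n, y_n); k2 = f(s_n + h/2, y_n + (h/2)·k1); k3 = f(s_n + h/2, y_n + (h/2)·k2); k4 = f(s_n + h, y_n + h·k3); y_{n+1} = y_n + (h/6)·(k1 + 2k2 + 2k3 + k4).
s=1.000000, y=-0.500000:
  k1 = f(1.000000, -0.500000) = -1.590000
  k2 = f(1.270000, -0.929300) = -2.670162
  k3 = f(1.270000, -1.220944) = -2.920976
  k4 = f(1.540000, -2.077327) = -4.537557
  y ← -0.500000 + (0.54/6)·(k1 + 2k2 + 2k3 + k4) = -2.057885
s=1.540000, y=-2.057885:
  k1 = f(1.540000, -2.057885) = -4.520837
  k2 = f(1.810000, -3.278511) = -6.619795
  k3 = f(1.810000, -3.845230) = -7.107174
  k4 = f(2.080000, -5.895759) = -10.088976
  y ← -2.057885 + (0.54/6)·(k1 + 2k2 + 2k3 + k4) = -5.843623
y(2.08) ≈ -5.8436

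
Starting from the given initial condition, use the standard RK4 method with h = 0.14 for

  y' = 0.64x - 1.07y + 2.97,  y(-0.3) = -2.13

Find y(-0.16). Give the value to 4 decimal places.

RK4: k1 = f(x_n, y_n); k2 = f(x_n + h/2, y_n + (h/2)·k1); k3 = f(x_n + h/2, y_n + (h/2)·k2); k4 = f(x_n + h, y_n + h·k3); y_{n+1} = y_n + (h/6)·(k1 + 2k2 + 2k3 + k4).
x=-0.300000, y=-2.130000:
  k1 = f(-0.300000, -2.130000) = 5.057100
  k2 = f(-0.230000, -1.776003) = 4.723123
  k3 = f(-0.230000, -1.799381) = 4.748138
  k4 = f(-0.160000, -1.465261) = 4.435429
  y ← -2.130000 + (0.14/6)·(k1 + 2k2 + 2k3 + k4) = -1.466515
y(-0.16) ≈ -1.4665

-1.4665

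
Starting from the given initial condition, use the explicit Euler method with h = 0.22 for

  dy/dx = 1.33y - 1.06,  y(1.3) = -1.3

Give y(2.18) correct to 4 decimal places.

-5.0570

Euler: y_{n+1} = y_n + h·f(x_n, y_n).
x=1.300000, y=-1.300000: f=-2.789000 → y ← -1.300000 + 0.22·(-2.789000) = -1.913580
x=1.520000, y=-1.913580: f=-3.605061 → y ← -1.913580 + 0.22·(-3.605061) = -2.706694
x=1.740000, y=-2.706694: f=-4.659902 → y ← -2.706694 + 0.22·(-4.659902) = -3.731872
x=1.960000, y=-3.731872: f=-6.023390 → y ← -3.731872 + 0.22·(-6.023390) = -5.057018
y(2.18) ≈ -5.0570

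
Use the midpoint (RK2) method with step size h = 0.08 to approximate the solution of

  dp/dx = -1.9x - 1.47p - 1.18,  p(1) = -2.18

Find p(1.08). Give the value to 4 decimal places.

-2.1767

Midpoint: k1 = f(x_n, p_n); k2 = f(x_n + h/2, p_n + (h/2)·k1); p_{n+1} = p_n + h·k2.
x=1.000000, p=-2.180000:
  k1 = f(1.000000, -2.180000) = 0.124600
  k2 = f(1.040000, -2.175016) = 0.041274
  p ← -2.180000 + 0.08·0.041274 = -2.176698
p(1.08) ≈ -2.1767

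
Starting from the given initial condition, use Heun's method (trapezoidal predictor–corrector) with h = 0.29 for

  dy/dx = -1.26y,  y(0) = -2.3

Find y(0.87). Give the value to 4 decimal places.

-0.7935

Heun: k1 = f(x_n, y_n); k2 = f(x_n + h, y_n + h·k1); y_{n+1} = y_n + (h/2)·(k1 + k2).
x=0.000000, y=-2.300000:
  k1 = f(0.000000, -2.300000) = 2.898000
  k2 = f(0.290000, -1.459580) = 1.839071
  y ← -2.300000 + (0.29/2)·(2.898000 + 1.839071) = -1.613125
x=0.290000, y=-1.613125:
  k1 = f(0.290000, -1.613125) = 2.032537
  k2 = f(0.580000, -1.023689) = 1.289848
  y ← -1.613125 + (0.29/2)·(2.032537 + 1.289848) = -1.131379
x=0.580000, y=-1.131379:
  k1 = f(0.580000, -1.131379) = 1.425537
  k2 = f(0.870000, -0.717973) = 0.904646
  y ← -1.131379 + (0.29/2)·(1.425537 + 0.904646) = -0.793502
y(0.87) ≈ -0.7935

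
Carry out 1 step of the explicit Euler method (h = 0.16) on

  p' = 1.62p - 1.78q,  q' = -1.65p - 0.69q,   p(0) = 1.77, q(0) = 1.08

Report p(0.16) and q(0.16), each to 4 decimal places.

1.9212, 0.4935

Euler on (p,q): p_{n+1} = p_n + h·p', q_{n+1} = q_n + h·q'.
0.000000: (1.770000, 1.080000); f=(0.945000, -3.665700) → (1.921200, 0.493488)
(p(0.16), q(0.16)) ≈ (1.9212, 0.4935)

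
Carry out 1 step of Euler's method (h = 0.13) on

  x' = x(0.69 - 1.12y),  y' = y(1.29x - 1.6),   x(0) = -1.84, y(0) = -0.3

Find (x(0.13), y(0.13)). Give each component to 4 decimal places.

Euler on (x,y): x_{n+1} = x_n + h·x', y_{n+1} = y_n + h·y'.
0.000000: (-1.840000, -0.300000); f=(-1.887840, 1.192080) → (-2.085419, -0.145030)
(x(0.13), y(0.13)) ≈ (-2.0854, -0.1450)

-2.0854, -0.1450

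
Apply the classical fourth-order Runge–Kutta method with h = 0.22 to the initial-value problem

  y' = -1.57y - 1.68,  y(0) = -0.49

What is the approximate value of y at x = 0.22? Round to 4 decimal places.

RK4: k1 = f(x_n, y_n); k2 = f(x_n + h/2, y_n + (h/2)·k1); k3 = f(x_n + h/2, y_n + (h/2)·k2); k4 = f(x_n + h, y_n + h·k3); y_{n+1} = y_n + (h/6)·(k1 + 2k2 + 2k3 + k4).
x=0.000000, y=-0.490000:
  k1 = f(0.000000, -0.490000) = -0.910700
  k2 = f(0.110000, -0.590177) = -0.753422
  k3 = f(0.110000, -0.572876) = -0.780584
  k4 = f(0.220000, -0.661728) = -0.641086
  y ← -0.490000 + (0.22/6)·(k1 + 2k2 + 2k3 + k4) = -0.659393
y(0.22) ≈ -0.6594

-0.6594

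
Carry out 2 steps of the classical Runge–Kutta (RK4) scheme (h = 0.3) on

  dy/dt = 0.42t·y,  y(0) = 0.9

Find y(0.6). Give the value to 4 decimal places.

0.9707

RK4: k1 = f(t_n, y_n); k2 = f(t_n + h/2, y_n + (h/2)·k1); k3 = f(t_n + h/2, y_n + (h/2)·k2); k4 = f(t_n + h, y_n + h·k3); y_{n+1} = y_n + (h/6)·(k1 + 2k2 + 2k3 + k4).
t=0.000000, y=0.900000:
  k1 = f(0.000000, 0.900000) = 0.000000
  k2 = f(0.150000, 0.900000) = 0.056700
  k3 = f(0.150000, 0.908505) = 0.057236
  k4 = f(0.300000, 0.917171) = 0.115564
  y ← 0.900000 + (0.3/6)·(k1 + 2k2 + 2k3 + k4) = 0.917172
t=0.300000, y=0.917172:
  k1 = f(0.300000, 0.917172) = 0.115564
  k2 = f(0.450000, 0.934506) = 0.176622
  k3 = f(0.450000, 0.943665) = 0.178353
  k4 = f(0.600000, 0.970678) = 0.244611
  y ← 0.917172 + (0.3/6)·(k1 + 2k2 + 2k3 + k4) = 0.970678
y(0.6) ≈ 0.9707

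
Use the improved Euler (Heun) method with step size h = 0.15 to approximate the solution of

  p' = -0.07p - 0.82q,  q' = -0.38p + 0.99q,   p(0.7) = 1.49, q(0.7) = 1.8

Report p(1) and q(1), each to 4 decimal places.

0.9710, 2.2534

Heun on (p,q): k1 = f(s_n, state_n); k2 = f(s_n + h, state_n + h·k1); state_{n+1} = state_n + (h/2)·(k1 + k2).
0.700000: (1.490000, 1.800000)
  k1 = (-1.580300, 1.215800)
  predictor → (1.252955, 1.982370)
  k2 = (-1.713250, 1.486423)
  → (1.242984, 2.002667)
0.850000: (1.242984, 2.002667)
  k1 = (-1.729196, 1.510306)
  predictor → (0.983604, 2.229213)
  k2 = (-1.896807, 1.833151)
  → (0.971034, 2.253426)
(p(1), q(1)) ≈ (0.9710, 2.2534)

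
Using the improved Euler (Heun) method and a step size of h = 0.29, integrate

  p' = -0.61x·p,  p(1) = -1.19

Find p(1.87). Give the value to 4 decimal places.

Heun: k1 = f(x_n, p_n); k2 = f(x_n + h, p_n + h·k1); p_{n+1} = p_n + (h/2)·(k1 + k2).
x=1.000000, p=-1.190000:
  k1 = f(1.000000, -1.190000) = 0.725900
  k2 = f(1.290000, -0.979489) = 0.770760
  p ← -1.190000 + (0.29/2)·(0.725900 + 0.770760) = -0.972984
x=1.290000, p=-0.972984:
  k1 = f(1.290000, -0.972984) = 0.765641
  k2 = f(1.580000, -0.750948) = 0.723764
  p ← -0.972984 + (0.29/2)·(0.765641 + 0.723764) = -0.757021
x=1.580000, p=-0.757021:
  k1 = f(1.580000, -0.757021) = 0.729616
  k2 = f(1.870000, -0.545432) = 0.622174
  p ← -0.757021 + (0.29/2)·(0.729616 + 0.622174) = -0.561011
p(1.87) ≈ -0.5610

-0.5610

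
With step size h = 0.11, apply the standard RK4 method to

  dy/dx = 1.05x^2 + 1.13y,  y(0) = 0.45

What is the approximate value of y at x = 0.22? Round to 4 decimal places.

RK4: k1 = f(x_n, y_n); k2 = f(x_n + h/2, y_n + (h/2)·k1); k3 = f(x_n + h/2, y_n + (h/2)·k2); k4 = f(x_n + h, y_n + h·k3); y_{n+1} = y_n + (h/6)·(k1 + 2k2 + 2k3 + k4).
x=0.000000, y=0.450000:
  k1 = f(0.000000, 0.450000) = 0.508500
  k2 = f(0.055000, 0.477967) = 0.543280
  k3 = f(0.055000, 0.479880) = 0.545441
  k4 = f(0.110000, 0.509999) = 0.589003
  y ← 0.450000 + (0.11/6)·(k1 + 2k2 + 2k3 + k4) = 0.510041
x=0.110000, y=0.510041:
  k1 = f(0.110000, 0.510041) = 0.589051
  k2 = f(0.165000, 0.542438) = 0.641542
  k3 = f(0.165000, 0.545325) = 0.644804
  k4 = f(0.220000, 0.580969) = 0.707315
  y ← 0.510041 + (0.11/6)·(k1 + 2k2 + 2k3 + k4) = 0.580973
y(0.22) ≈ 0.5810

0.5810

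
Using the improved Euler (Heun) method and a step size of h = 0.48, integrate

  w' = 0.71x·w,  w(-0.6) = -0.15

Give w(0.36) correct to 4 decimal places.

Heun: k1 = f(x_n, w_n); k2 = f(x_n + h, w_n + h·k1); w_{n+1} = w_n + (h/2)·(k1 + k2).
x=-0.600000, w=-0.150000:
  k1 = f(-0.600000, -0.150000) = 0.063900
  k2 = f(-0.120000, -0.119328) = 0.010167
  w ← -0.150000 + (0.48/2)·(0.063900 + 0.010167) = -0.132224
x=-0.120000, w=-0.132224:
  k1 = f(-0.120000, -0.132224) = 0.011265
  k2 = f(0.360000, -0.126817) = -0.032414
  w ← -0.132224 + (0.48/2)·(0.011265 + (-0.032414)) = -0.137300
w(0.36) ≈ -0.1373

-0.1373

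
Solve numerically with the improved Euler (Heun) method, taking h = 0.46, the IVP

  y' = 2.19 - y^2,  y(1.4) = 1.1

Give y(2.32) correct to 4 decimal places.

Heun: k1 = f(t_n, y_n); k2 = f(t_n + h, y_n + h·k1); y_{n+1} = y_n + (h/2)·(k1 + k2).
t=1.400000, y=1.100000:
  k1 = f(1.400000, 1.100000) = 0.980000
  k2 = f(1.860000, 1.550800) = -0.214981
  y ← 1.100000 + (0.46/2)·(0.980000 + (-0.214981)) = 1.275954
t=1.860000, y=1.275954:
  k1 = f(1.860000, 1.275954) = 0.561940
  k2 = f(2.320000, 1.534447) = -0.164527
  y ← 1.275954 + (0.46/2)·(0.561940 + (-0.164527)) = 1.367359
y(2.32) ≈ 1.3674

1.3674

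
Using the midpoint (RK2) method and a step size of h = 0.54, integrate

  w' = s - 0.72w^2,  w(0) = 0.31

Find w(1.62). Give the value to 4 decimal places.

1.1408

Midpoint: k1 = f(s_n, w_n); k2 = f(s_n + h/2, w_n + (h/2)·k1); w_{n+1} = w_n + h·k2.
s=0.000000, w=0.310000:
  k1 = f(0.000000, 0.310000) = -0.069192
  k2 = f(0.270000, 0.291318) = 0.208896
  w ← 0.310000 + 0.54·0.208896 = 0.422804
s=0.540000, w=0.422804:
  k1 = f(0.540000, 0.422804) = 0.411290
  k2 = f(0.810000, 0.533852) = 0.604801
  w ← 0.422804 + 0.54·0.604801 = 0.749397
s=1.080000, w=0.749397:
  k1 = f(1.080000, 0.749397) = 0.675651
  k2 = f(1.350000, 0.931822) = 0.724829
  w ← 0.749397 + 0.54·0.724829 = 1.140804
w(1.62) ≈ 1.1408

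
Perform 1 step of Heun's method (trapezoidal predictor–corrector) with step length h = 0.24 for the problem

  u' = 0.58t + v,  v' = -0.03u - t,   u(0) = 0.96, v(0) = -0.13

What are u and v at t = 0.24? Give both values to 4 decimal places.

Heun on (u,v): k1 = f(t_n, state_n); k2 = f(t_n + h, state_n + h·k1); state_{n+1} = state_n + (h/2)·(k1 + k2).
0.000000: (0.960000, -0.130000)
  k1 = (-0.130000, -0.028800)
  predictor → (0.928800, -0.136912)
  k2 = (0.002288, -0.267864)
  → (0.944675, -0.165600)
(u(0.24), v(0.24)) ≈ (0.9447, -0.1656)

0.9447, -0.1656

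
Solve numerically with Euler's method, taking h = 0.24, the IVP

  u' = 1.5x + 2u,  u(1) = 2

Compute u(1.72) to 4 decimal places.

Euler: u_{n+1} = u_n + h·f(x_n, u_n).
x=1.000000, u=2.000000: f=5.500000 → u ← 2.000000 + 0.24·5.500000 = 3.320000
x=1.240000, u=3.320000: f=8.500000 → u ← 3.320000 + 0.24·8.500000 = 5.360000
x=1.480000, u=5.360000: f=12.940000 → u ← 5.360000 + 0.24·12.940000 = 8.465600
u(1.72) ≈ 8.4656

8.4656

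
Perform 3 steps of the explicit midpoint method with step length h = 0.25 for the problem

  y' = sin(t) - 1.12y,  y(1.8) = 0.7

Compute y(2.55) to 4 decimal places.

0.6925

Midpoint: k1 = f(t_n, y_n); k2 = f(t_n + h/2, y_n + (h/2)·k1); y_{n+1} = y_n + h·k2.
t=1.800000, y=0.700000:
  k1 = f(1.800000, 0.700000) = 0.189848
  k2 = f(1.925000, 0.723731) = 0.127344
  y ← 0.700000 + 0.25·0.127344 = 0.731836
t=2.050000, y=0.731836:
  k1 = f(2.050000, 0.731836) = 0.067706
  k2 = f(2.175000, 0.740299) = -0.006180
  y ← 0.731836 + 0.25·(-0.006180) = 0.730291
t=2.300000, y=0.730291:
  k1 = f(2.300000, 0.730291) = -0.072221
  k2 = f(2.425000, 0.721263) = -0.150996
  y ← 0.730291 + 0.25·(-0.150996) = 0.692542
y(2.55) ≈ 0.6925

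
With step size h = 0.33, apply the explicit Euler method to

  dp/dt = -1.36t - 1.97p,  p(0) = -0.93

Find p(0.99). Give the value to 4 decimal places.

-0.3879

Euler: p_{n+1} = p_n + h·f(t_n, p_n).
t=0.000000, p=-0.930000: f=1.832100 → p ← -0.930000 + 0.33·1.832100 = -0.325407
t=0.330000, p=-0.325407: f=0.192252 → p ← -0.325407 + 0.33·0.192252 = -0.261964
t=0.660000, p=-0.261964: f=-0.381531 → p ← -0.261964 + 0.33·(-0.381531) = -0.387869
p(0.99) ≈ -0.3879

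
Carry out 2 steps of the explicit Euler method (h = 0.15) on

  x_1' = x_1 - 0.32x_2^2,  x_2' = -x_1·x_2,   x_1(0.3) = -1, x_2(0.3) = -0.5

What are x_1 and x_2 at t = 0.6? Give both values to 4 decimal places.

-1.3522, -0.6752

Euler on (x_1,x_2): x_1_{n+1} = x_1_n + h·x_1', x_2_{n+1} = x_2_n + h·x_2'.
0.300000: (-1.000000, -0.500000); f=(-1.080000, -0.500000) → (-1.162000, -0.575000)
0.450000: (-1.162000, -0.575000); f=(-1.267800, -0.668150) → (-1.352170, -0.675222)
(x_1(0.6), x_2(0.6)) ≈ (-1.3522, -0.6752)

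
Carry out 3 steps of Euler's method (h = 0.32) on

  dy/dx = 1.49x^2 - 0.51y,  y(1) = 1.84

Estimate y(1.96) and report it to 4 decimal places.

Euler: y_{n+1} = y_n + h·f(x_n, y_n).
x=1.000000, y=1.840000: f=0.551600 → y ← 1.840000 + 0.32·0.551600 = 2.016512
x=1.320000, y=2.016512: f=1.567755 → y ← 2.016512 + 0.32·1.567755 = 2.518194
x=1.640000, y=2.518194: f=2.723225 → y ← 2.518194 + 0.32·2.723225 = 3.389626
y(1.96) ≈ 3.3896

3.3896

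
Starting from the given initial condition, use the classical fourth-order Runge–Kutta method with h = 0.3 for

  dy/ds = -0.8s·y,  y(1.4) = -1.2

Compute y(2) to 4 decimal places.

RK4: k1 = f(s_n, y_n); k2 = f(s_n + h/2, y_n + (h/2)·k1); k3 = f(s_n + h/2, y_n + (h/2)·k2); k4 = f(s_n + h, y_n + h·k3); y_{n+1} = y_n + (h/6)·(k1 + 2k2 + 2k3 + k4).
s=1.400000, y=-1.200000:
  k1 = f(1.400000, -1.200000) = 1.344000
  k2 = f(1.550000, -0.998400) = 1.238016
  k3 = f(1.550000, -1.014298) = 1.257729
  k4 = f(1.700000, -0.822681) = 1.118847
  y ← -1.200000 + (0.3/6)·(k1 + 2k2 + 2k3 + k4) = -0.827283
s=1.700000, y=-0.827283:
  k1 = f(1.700000, -0.827283) = 1.125105
  k2 = f(1.850000, -0.658517) = 0.974606
  k3 = f(1.850000, -0.681092) = 1.008017
  k4 = f(2.000000, -0.524878) = 0.839805
  y ← -0.827283 + (0.3/6)·(k1 + 2k2 + 2k3 + k4) = -0.530775
y(2) ≈ -0.5308

-0.5308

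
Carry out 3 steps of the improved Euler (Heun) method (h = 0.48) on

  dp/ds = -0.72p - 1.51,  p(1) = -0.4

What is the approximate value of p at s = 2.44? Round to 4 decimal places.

-1.4791

Heun: k1 = f(s_n, p_n); k2 = f(s_n + h, p_n + h·k1); p_{n+1} = p_n + (h/2)·(k1 + k2).
s=1.000000, p=-0.400000:
  k1 = f(1.000000, -0.400000) = -1.222000
  k2 = f(1.480000, -0.986560) = -0.799677
  p ← -0.400000 + (0.48/2)·(-1.222000 + (-0.799677)) = -0.885202
s=1.480000, p=-0.885202:
  k1 = f(1.480000, -0.885202) = -0.872654
  k2 = f(1.960000, -1.304076) = -0.571065
  p ← -0.885202 + (0.48/2)·(-0.872654 + (-0.571065)) = -1.231695
s=1.960000, p=-1.231695:
  k1 = f(1.960000, -1.231695) = -0.623180
  k2 = f(2.440000, -1.530821) = -0.407809
  p ← -1.231695 + (0.48/2)·(-0.623180 + (-0.407809)) = -1.479132
p(2.44) ≈ -1.4791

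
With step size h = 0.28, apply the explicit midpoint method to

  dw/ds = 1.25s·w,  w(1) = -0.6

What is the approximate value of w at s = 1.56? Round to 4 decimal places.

Midpoint: k1 = f(s_n, w_n); k2 = f(s_n + h/2, w_n + (h/2)·k1); w_{n+1} = w_n + h·k2.
s=1.000000, w=-0.600000:
  k1 = f(1.000000, -0.600000) = -0.750000
  k2 = f(1.140000, -0.705000) = -1.004625
  w ← -0.600000 + 0.28·(-1.004625) = -0.881295
s=1.280000, w=-0.881295:
  k1 = f(1.280000, -0.881295) = -1.410072
  k2 = f(1.420000, -1.078705) = -1.914702
  w ← -0.881295 + 0.28·(-1.914702) = -1.417411
w(1.56) ≈ -1.4174

-1.4174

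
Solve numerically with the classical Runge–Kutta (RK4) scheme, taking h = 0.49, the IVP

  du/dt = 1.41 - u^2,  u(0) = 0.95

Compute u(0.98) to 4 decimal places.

RK4: k1 = f(t_n, u_n); k2 = f(t_n + h/2, u_n + (h/2)·k1); k3 = f(t_n + h/2, u_n + (h/2)·k2); k4 = f(t_n + h, u_n + h·k3); u_{n+1} = u_n + (h/6)·(k1 + 2k2 + 2k3 + k4).
t=0.000000, u=0.950000:
  k1 = f(0.000000, 0.950000) = 0.507500
  k2 = f(0.245000, 1.074337) = 0.255799
  k3 = f(0.245000, 1.012671) = 0.384498
  k4 = f(0.490000, 1.138404) = 0.114036
  u ← 0.950000 + (0.49/6)·(k1 + 2k2 + 2k3 + k4) = 1.105341
t=0.490000, u=1.105341:
  k1 = f(0.490000, 1.105341) = 0.188222
  k2 = f(0.735000, 1.151455) = 0.084151
  k3 = f(0.735000, 1.125958) = 0.142219
  k4 = f(0.980000, 1.175028) = 0.029309
  u ← 1.105341 + (0.49/6)·(k1 + 2k2 + 2k3 + k4) = 1.160080
u(0.98) ≈ 1.1601

1.1601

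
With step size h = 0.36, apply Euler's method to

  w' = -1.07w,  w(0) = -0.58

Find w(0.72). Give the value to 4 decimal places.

Euler: w_{n+1} = w_n + h·f(x_n, w_n).
x=0.000000, w=-0.580000: f=0.620600 → w ← -0.580000 + 0.36·0.620600 = -0.356584
x=0.360000, w=-0.356584: f=0.381545 → w ← -0.356584 + 0.36·0.381545 = -0.219228
w(0.72) ≈ -0.2192

-0.2192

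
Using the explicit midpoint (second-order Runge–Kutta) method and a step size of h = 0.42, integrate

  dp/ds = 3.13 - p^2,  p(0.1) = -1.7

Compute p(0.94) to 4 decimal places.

-0.9922

Midpoint: k1 = f(s_n, p_n); k2 = f(s_n + h/2, p_n + (h/2)·k1); p_{n+1} = p_n + h·k2.
s=0.100000, p=-1.700000:
  k1 = f(0.100000, -1.700000) = 0.240000
  k2 = f(0.310000, -1.649600) = 0.408820
  p ← -1.700000 + 0.42·0.408820 = -1.528296
s=0.520000, p=-1.528296:
  k1 = f(0.520000, -1.528296) = 0.794312
  k2 = f(0.730000, -1.361490) = 1.276345
  p ← -1.528296 + 0.42·1.276345 = -0.992231
p(0.94) ≈ -0.9922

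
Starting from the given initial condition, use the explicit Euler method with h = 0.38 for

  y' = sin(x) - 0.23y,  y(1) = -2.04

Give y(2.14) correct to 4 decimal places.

-0.5705

Euler: y_{n+1} = y_n + h·f(x_n, y_n).
x=1.000000, y=-2.040000: f=1.310671 → y ← -2.040000 + 0.38·1.310671 = -1.541945
x=1.380000, y=-1.541945: f=1.336501 → y ← -1.541945 + 0.38·1.336501 = -1.034075
x=1.760000, y=-1.034075: f=1.219991 → y ← -1.034075 + 0.38·1.219991 = -0.570478
y(2.14) ≈ -0.5705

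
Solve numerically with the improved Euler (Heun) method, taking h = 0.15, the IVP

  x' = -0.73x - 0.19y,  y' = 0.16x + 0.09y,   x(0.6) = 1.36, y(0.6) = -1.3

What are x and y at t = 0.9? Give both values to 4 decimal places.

Heun on (x,y): k1 = f(t_n, state_n); k2 = f(t_n + h, state_n + h·k1); state_{n+1} = state_n + (h/2)·(k1 + k2).
0.600000: (1.360000, -1.300000)
  k1 = (-0.745800, 0.100600)
  predictor → (1.248130, -1.284910)
  k2 = (-0.667002, 0.084059)
  → (1.254040, -1.286151)
0.750000: (1.254040, -1.286151)
  k1 = (-0.671080, 0.084893)
  predictor → (1.153378, -1.273417)
  k2 = (-0.600017, 0.069933)
  → (1.158708, -1.274539)
(x(0.9), y(0.9)) ≈ (1.1587, -1.2745)

1.1587, -1.2745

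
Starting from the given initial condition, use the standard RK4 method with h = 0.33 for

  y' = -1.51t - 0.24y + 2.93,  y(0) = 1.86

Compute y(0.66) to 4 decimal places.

3.0638

RK4: k1 = f(t_n, y_n); k2 = f(t_n + h/2, y_n + (h/2)·k1); k3 = f(t_n + h/2, y_n + (h/2)·k2); k4 = f(t_n + h, y_n + h·k3); y_{n+1} = y_n + (h/6)·(k1 + 2k2 + 2k3 + k4).
t=0.000000, y=1.860000:
  k1 = f(0.000000, 1.860000) = 2.483600
  k2 = f(0.165000, 2.269794) = 2.136099
  k3 = f(0.165000, 2.212456) = 2.149860
  k4 = f(0.330000, 2.569454) = 1.815031
  y ← 1.860000 + (0.33/6)·(k1 + 2k2 + 2k3 + k4) = 2.567880
t=0.330000, y=2.567880:
  k1 = f(0.330000, 2.567880) = 1.815409
  k2 = f(0.495000, 2.867423) = 1.494369
  k3 = f(0.495000, 2.814451) = 1.507082
  k4 = f(0.660000, 3.065217) = 1.197748
  y ← 2.567880 + (0.33/6)·(k1 + 2k2 + 2k3 + k4) = 3.063763
y(0.66) ≈ 3.0638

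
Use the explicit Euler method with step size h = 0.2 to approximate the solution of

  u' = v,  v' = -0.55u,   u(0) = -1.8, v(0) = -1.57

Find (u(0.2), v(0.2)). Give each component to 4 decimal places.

Euler on (u,v): u_{n+1} = u_n + h·u', v_{n+1} = v_n + h·v'.
0.000000: (-1.800000, -1.570000); f=(-1.570000, 0.990000) → (-2.114000, -1.372000)
(u(0.2), v(0.2)) ≈ (-2.1140, -1.3720)

-2.1140, -1.3720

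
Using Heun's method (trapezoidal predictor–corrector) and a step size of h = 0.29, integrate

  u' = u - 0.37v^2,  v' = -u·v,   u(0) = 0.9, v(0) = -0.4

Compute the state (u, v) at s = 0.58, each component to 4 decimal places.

1.5677, -0.2044

Heun on (u,v): k1 = f(s_n, state_n); k2 = f(s_n + h, state_n + h·k1); state_{n+1} = state_n + (h/2)·(k1 + k2).
0.000000: (0.900000, -0.400000)
  k1 = (0.840800, 0.360000)
  predictor → (1.143832, -0.295600)
  k2 = (1.111502, 0.338117)
  → (1.183084, -0.298773)
0.290000: (1.183084, -0.298773)
  k1 = (1.150056, 0.353474)
  predictor → (1.516600, -0.196266)
  k2 = (1.502347, 0.297657)
  → (1.567682, -0.204359)
(u(0.58), v(0.58)) ≈ (1.5677, -0.2044)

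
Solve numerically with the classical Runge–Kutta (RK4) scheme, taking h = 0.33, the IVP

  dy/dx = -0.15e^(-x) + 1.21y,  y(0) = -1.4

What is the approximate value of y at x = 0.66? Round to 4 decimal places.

-3.2268

RK4: k1 = f(x_n, y_n); k2 = f(x_n + h/2, y_n + (h/2)·k1); k3 = f(x_n + h/2, y_n + (h/2)·k2); k4 = f(x_n + h, y_n + h·k3); y_{n+1} = y_n + (h/6)·(k1 + 2k2 + 2k3 + k4).
x=0.000000, y=-1.400000:
  k1 = f(0.000000, -1.400000) = -1.844000
  k2 = f(0.165000, -1.704260) = -2.189339
  k3 = f(0.165000, -1.761241) = -2.258286
  k4 = f(0.330000, -2.145234) = -2.703572
  y ← -1.400000 + (0.33/6)·(k1 + 2k2 + 2k3 + k4) = -2.139355
x=0.330000, y=-2.139355:
  k1 = f(0.330000, -2.139355) = -2.696458
  k2 = f(0.495000, -2.584271) = -3.218403
  k3 = f(0.495000, -2.670392) = -3.322610
  k4 = f(0.660000, -3.235816) = -3.992865
  y ← -2.139355 + (0.33/6)·(k1 + 2k2 + 2k3 + k4) = -3.226779
y(0.66) ≈ -3.2268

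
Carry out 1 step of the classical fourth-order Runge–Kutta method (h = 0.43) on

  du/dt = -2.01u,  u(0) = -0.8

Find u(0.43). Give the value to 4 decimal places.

-0.3399

RK4: k1 = f(t_n, u_n); k2 = f(t_n + h/2, u_n + (h/2)·k1); k3 = f(t_n + h/2, u_n + (h/2)·k2); k4 = f(t_n + h, u_n + h·k3); u_{n+1} = u_n + (h/6)·(k1 + 2k2 + 2k3 + k4).
t=0.000000, u=-0.800000:
  k1 = f(0.000000, -0.800000) = 1.608000
  k2 = f(0.215000, -0.454280) = 0.913103
  k3 = f(0.215000, -0.603683) = 1.213403
  k4 = f(0.430000, -0.278237) = 0.559256
  u ← -0.800000 + (0.43/6)·(k1 + 2k2 + 2k3 + k4) = -0.339881
u(0.43) ≈ -0.3399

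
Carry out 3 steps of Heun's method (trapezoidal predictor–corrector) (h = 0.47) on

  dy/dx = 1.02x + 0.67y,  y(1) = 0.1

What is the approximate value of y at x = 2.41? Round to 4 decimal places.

Heun: k1 = f(x_n, y_n); k2 = f(x_n + h, y_n + h·k1); y_{n+1} = y_n + (h/2)·(k1 + k2).
x=1.000000, y=0.100000:
  k1 = f(1.000000, 0.100000) = 1.087000
  k2 = f(1.470000, 0.610890) = 1.908696
  y ← 0.100000 + (0.47/2)·(1.087000 + 1.908696) = 0.803989
x=1.470000, y=0.803989:
  k1 = f(1.470000, 0.803989) = 2.038072
  k2 = f(1.940000, 1.761883) = 3.159261
  y ← 0.803989 + (0.47/2)·(2.038072 + 3.159261) = 2.025362
x=1.940000, y=2.025362:
  k1 = f(1.940000, 2.025362) = 3.335793
  k2 = f(2.410000, 3.593185) = 4.865634
  y ← 2.025362 + (0.47/2)·(3.335793 + 4.865634) = 3.952697
y(2.41) ≈ 3.9527

3.9527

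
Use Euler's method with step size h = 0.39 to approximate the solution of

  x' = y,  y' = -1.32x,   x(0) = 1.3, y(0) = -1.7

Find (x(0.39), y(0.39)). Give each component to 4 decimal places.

0.6370, -2.3692

Euler on (x,y): x_{n+1} = x_n + h·x', y_{n+1} = y_n + h·y'.
0.000000: (1.300000, -1.700000); f=(-1.700000, -1.716000) → (0.637000, -2.369240)
(x(0.39), y(0.39)) ≈ (0.6370, -2.3692)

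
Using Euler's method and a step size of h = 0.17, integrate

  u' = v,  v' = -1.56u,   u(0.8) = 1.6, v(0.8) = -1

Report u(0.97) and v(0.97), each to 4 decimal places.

1.4300, -1.4243

Euler on (u,v): u_{n+1} = u_n + h·u', v_{n+1} = v_n + h·v'.
0.800000: (1.600000, -1.000000); f=(-1.000000, -2.496000) → (1.430000, -1.424320)
(u(0.97), v(0.97)) ≈ (1.4300, -1.4243)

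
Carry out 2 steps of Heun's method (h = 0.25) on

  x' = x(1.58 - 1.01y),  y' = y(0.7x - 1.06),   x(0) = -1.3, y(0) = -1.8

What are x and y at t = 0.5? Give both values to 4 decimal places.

Heun on (x,y): k1 = f(t_n, state_n); k2 = f(t_n + h, state_n + h·k1); state_{n+1} = state_n + (h/2)·(k1 + k2).
0.000000: (-1.300000, -1.800000)
  k1 = (-4.417400, 3.546000)
  predictor → (-2.404350, -0.913500)
  k2 = (-6.017210, 2.505772)
  → (-2.604326, -1.043529)
0.250000: (-2.604326, -1.043529)
  k1 = (-6.859701, 3.008522)
  predictor → (-4.319252, -0.291398)
  k2 = (-8.095625, 1.189917)
  → (-4.473742, -0.518724)
(x(0.5), y(0.5)) ≈ (-4.4737, -0.5187)

-4.4737, -0.5187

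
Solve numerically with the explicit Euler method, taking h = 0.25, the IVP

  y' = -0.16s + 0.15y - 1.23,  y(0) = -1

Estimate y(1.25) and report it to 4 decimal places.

-2.9631

Euler: y_{n+1} = y_n + h·f(s_n, y_n).
s=0.000000, y=-1.000000: f=-1.380000 → y ← -1.000000 + 0.25·(-1.380000) = -1.345000
s=0.250000, y=-1.345000: f=-1.471750 → y ← -1.345000 + 0.25·(-1.471750) = -1.712938
s=0.500000, y=-1.712938: f=-1.566941 → y ← -1.712938 + 0.25·(-1.566941) = -2.104673
s=0.750000, y=-2.104673: f=-1.665701 → y ← -2.104673 + 0.25·(-1.665701) = -2.521098
s=1.000000, y=-2.521098: f=-1.768165 → y ← -2.521098 + 0.25·(-1.768165) = -2.963139
y(1.25) ≈ -2.9631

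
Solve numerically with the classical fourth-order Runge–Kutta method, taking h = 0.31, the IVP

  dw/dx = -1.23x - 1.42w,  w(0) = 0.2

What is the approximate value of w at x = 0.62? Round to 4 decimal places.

RK4: k1 = f(x_n, w_n); k2 = f(x_n + h/2, w_n + (h/2)·k1); k3 = f(x_n + h/2, w_n + (h/2)·k2); k4 = f(x_n + h, w_n + h·k3); w_{n+1} = w_n + (h/6)·(k1 + 2k2 + 2k3 + k4).
x=0.000000, w=0.200000:
  k1 = f(0.000000, 0.200000) = -0.284000
  k2 = f(0.155000, 0.155980) = -0.412142
  k3 = f(0.155000, 0.136118) = -0.383938
  k4 = f(0.310000, 0.080979) = -0.496291
  w ← 0.200000 + (0.31/6)·(k1 + 2k2 + 2k3 + k4) = 0.077423
x=0.310000, w=0.077423:
  k1 = f(0.310000, 0.077423) = -0.491241
  k2 = f(0.465000, 0.001281) = -0.573769
  k3 = f(0.465000, -0.011511) = -0.555605
  k4 = f(0.620000, -0.094814) = -0.627964
  w ← 0.077423 + (0.31/6)·(k1 + 2k2 + 2k3 + k4) = -0.097104
w(0.62) ≈ -0.0971

-0.0971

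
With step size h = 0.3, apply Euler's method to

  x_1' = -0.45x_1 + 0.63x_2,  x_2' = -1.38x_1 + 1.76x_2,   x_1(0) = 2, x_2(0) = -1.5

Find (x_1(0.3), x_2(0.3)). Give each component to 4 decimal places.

1.4465, -3.1200

Euler on (x_1,x_2): x_1_{n+1} = x_1_n + h·x_1', x_2_{n+1} = x_2_n + h·x_2'.
0.000000: (2.000000, -1.500000); f=(-1.845000, -5.400000) → (1.446500, -3.120000)
(x_1(0.3), x_2(0.3)) ≈ (1.4465, -3.1200)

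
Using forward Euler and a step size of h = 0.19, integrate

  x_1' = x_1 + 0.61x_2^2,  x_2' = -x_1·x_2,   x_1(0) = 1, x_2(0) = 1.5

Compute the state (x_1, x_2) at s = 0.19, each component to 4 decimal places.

1.4508, 1.2150

Euler on (x_1,x_2): x_1_{n+1} = x_1_n + h·x_1', x_2_{n+1} = x_2_n + h·x_2'.
0.000000: (1.000000, 1.500000); f=(2.372500, -1.500000) → (1.450775, 1.215000)
(x_1(0.19), x_2(0.19)) ≈ (1.4508, 1.2150)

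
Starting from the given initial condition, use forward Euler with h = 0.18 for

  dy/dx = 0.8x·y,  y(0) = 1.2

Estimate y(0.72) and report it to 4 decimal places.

1.3956

Euler: y_{n+1} = y_n + h·f(x_n, y_n).
x=0.000000, y=1.200000: f=0.000000 → y ← 1.200000 + 0.18·0.000000 = 1.200000
x=0.180000, y=1.200000: f=0.172800 → y ← 1.200000 + 0.18·0.172800 = 1.231104
x=0.360000, y=1.231104: f=0.354558 → y ← 1.231104 + 0.18·0.354558 = 1.294924
x=0.540000, y=1.294924: f=0.559407 → y ← 1.294924 + 0.18·0.559407 = 1.395618
y(0.72) ≈ 1.3956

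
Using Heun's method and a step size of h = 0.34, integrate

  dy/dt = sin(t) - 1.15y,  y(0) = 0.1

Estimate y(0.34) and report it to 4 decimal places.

Heun: k1 = f(t_n, y_n); k2 = f(t_n + h, y_n + h·k1); y_{n+1} = y_n + (h/2)·(k1 + k2).
t=0.000000, y=0.100000:
  k1 = f(0.000000, 0.100000) = -0.115000
  k2 = f(0.340000, 0.060900) = 0.263452
  y ← 0.100000 + (0.34/2)·(-0.115000 + 0.263452) = 0.125237
y(0.34) ≈ 0.1252

0.1252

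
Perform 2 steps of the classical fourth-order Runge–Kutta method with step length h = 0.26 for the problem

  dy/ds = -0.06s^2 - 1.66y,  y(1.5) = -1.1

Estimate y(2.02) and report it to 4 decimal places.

RK4: k1 = f(s_n, y_n); k2 = f(s_n + h/2, y_n + (h/2)·k1); k3 = f(s_n + h/2, y_n + (h/2)·k2); k4 = f(s_n + h, y_n + h·k3); y_{n+1} = y_n + (h/6)·(k1 + 2k2 + 2k3 + k4).
s=1.500000, y=-1.100000:
  k1 = f(1.500000, -1.100000) = 1.691000
  k2 = f(1.630000, -0.880170) = 1.301668
  k3 = f(1.630000, -0.930783) = 1.385686
  k4 = f(1.760000, -0.739722) = 1.042082
  y ← -1.100000 + (0.26/6)·(k1 + 2k2 + 2k3 + k4) = -0.748662
s=1.760000, y=-0.748662:
  k1 = f(1.760000, -0.748662) = 1.056924
  k2 = f(1.890000, -0.611262) = 0.800369
  k3 = f(1.890000, -0.644614) = 0.855734
  k4 = f(2.020000, -0.526172) = 0.628621
  y ← -0.748662 + (0.26/6)·(k1 + 2k2 + 2k3 + k4) = -0.532093
y(2.02) ≈ -0.5321

-0.5321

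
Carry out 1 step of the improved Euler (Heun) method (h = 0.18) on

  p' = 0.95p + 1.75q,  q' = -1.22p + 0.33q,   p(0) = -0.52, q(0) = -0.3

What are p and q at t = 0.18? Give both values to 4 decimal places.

Heun on (p,q): k1 = f(t_n, state_n); k2 = f(t_n + h, state_n + h·k1); state_{n+1} = state_n + (h/2)·(k1 + k2).
0.000000: (-0.520000, -0.300000)
  k1 = (-1.019000, 0.535400)
  predictor → (-0.703420, -0.203628)
  k2 = (-1.024598, 0.790975)
  → (-0.703924, -0.180626)
(p(0.18), q(0.18)) ≈ (-0.7039, -0.1806)

-0.7039, -0.1806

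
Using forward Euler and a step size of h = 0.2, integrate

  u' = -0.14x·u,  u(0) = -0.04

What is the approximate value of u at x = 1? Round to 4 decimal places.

Euler: u_{n+1} = u_n + h·f(x_n, u_n).
x=0.000000, u=-0.040000: f=0.000000 → u ← -0.040000 + 0.2·0.000000 = -0.040000
x=0.200000, u=-0.040000: f=0.001120 → u ← -0.040000 + 0.2·0.001120 = -0.039776
x=0.400000, u=-0.039776: f=0.002227 → u ← -0.039776 + 0.2·0.002227 = -0.039331
x=0.600000, u=-0.039331: f=0.003304 → u ← -0.039331 + 0.2·0.003304 = -0.038670
x=0.800000, u=-0.038670: f=0.004331 → u ← -0.038670 + 0.2·0.004331 = -0.037804
u(1) ≈ -0.0378

-0.0378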